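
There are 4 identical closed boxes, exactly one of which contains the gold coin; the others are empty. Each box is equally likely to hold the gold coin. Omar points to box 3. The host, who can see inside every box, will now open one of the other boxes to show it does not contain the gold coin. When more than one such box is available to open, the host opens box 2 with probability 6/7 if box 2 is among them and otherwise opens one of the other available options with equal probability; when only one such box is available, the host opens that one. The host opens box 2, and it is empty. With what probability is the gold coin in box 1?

1/3

Condition on the true location of the gold coin.
If it is in any of boxes 1, 3, and 4 (prior 1/4 each): box 2 is available, opened with probability 6/7; weight (1/4)·(6/7) = 3/14 each.
If it is in box 2 (prior 1/4): the host opened box 2, so this case is ruled out; weight (1/4)·0 = 0.
The weights sum to 9/14.
So P(the gold coin in box 1 | the host opened box 2) = (3/14) / (9/14) = 1/3.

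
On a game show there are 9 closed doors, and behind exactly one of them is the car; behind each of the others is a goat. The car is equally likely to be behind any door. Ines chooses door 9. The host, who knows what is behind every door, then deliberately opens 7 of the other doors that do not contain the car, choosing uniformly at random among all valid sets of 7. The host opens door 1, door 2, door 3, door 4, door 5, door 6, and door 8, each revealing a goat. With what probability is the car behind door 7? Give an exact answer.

8/9

Apply Bayes' rule, conditioning on where the car actually is.
If it is behind any of doors 1, 2, 3, 4, 5, 6, and 8 (prior 1/9 each): that door was opened and seen not to hold the prize — ruled out; weight (1/9)·0 = 0 each.
If it is behind door 7 (prior 1/9): the host has no choice, probability 1; weight (1/9)·1 = 1/9.
If it is behind door 9 (prior 1/9): the host has 8 equally likely choices, so probability 1/8; weight (1/9)·(1/8) = 1/72.
The weights sum to 1/8.
So P(the car behind door 7 | the host opened door 1, door 2, door 3, door 4, door 5, door 6, and door 8) = (1/9) / (1/8) = 8/9.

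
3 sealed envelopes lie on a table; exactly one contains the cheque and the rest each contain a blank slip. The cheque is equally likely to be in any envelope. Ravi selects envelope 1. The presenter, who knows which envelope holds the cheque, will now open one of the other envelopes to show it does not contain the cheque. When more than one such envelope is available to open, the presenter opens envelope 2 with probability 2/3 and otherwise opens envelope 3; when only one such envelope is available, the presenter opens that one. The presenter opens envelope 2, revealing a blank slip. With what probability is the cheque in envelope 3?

3/5

Apply Bayes' rule, conditioning on where the cheque actually is.
If it is in envelope 1 (prior 1/3): envelope 2 is available, opened with probability 2/3; weight (1/3)·(2/3) = 2/9.
If it is in envelope 2 (prior 1/3): the presenter opened envelope 2, so this case is ruled out; weight (1/3)·0 = 0.
If it is in envelope 3 (prior 1/3): only envelope 2 is available, probability 1; weight (1/3)·1 = 1/3.
The weights sum to 5/9.
So P(the cheque in envelope 3 | the presenter opened envelope 2) = (1/3) / (5/9) = 3/5.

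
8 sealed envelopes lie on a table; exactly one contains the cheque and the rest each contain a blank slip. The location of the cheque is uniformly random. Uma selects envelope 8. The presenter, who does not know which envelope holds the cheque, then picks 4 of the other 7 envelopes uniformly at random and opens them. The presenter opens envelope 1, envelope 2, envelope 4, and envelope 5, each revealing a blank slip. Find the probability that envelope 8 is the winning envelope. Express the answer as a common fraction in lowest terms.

1/4

Apply Bayes' rule, conditioning on where the cheque actually is.
If it is in any of envelopes 1, 2, 4, and 5 (prior 1/8 each): that envelope was opened and seen not to hold the prize — ruled out; weight (1/8)·0 = 0 each.
If it is in any of envelopes 3, 6, 7, and 8 (prior 1/8 each): the presenter picks exactly this set with probability 1/35 regardless, and none is the prize; weight (1/8)·(1/35) = 1/280 each.
The weights sum to 1/70.
So P(the cheque in envelope 8 | the presenter opened envelope 1, envelope 2, envelope 4, and envelope 5) = (1/280) / (1/70) = 1/4.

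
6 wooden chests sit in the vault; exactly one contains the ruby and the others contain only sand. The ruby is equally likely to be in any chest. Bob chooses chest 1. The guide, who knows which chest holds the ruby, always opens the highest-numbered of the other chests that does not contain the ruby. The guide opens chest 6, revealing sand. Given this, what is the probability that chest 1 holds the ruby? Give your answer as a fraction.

Condition on the true location of the ruby.
If it is in any of chests 1, 2, 3, 4, and 5 (prior 1/6 each): chest 6 is the highest-numbered option available, probability 1; weight (1/6)·1 = 1/6 each.
If it is in chest 6 (prior 1/6): the guide opened chest 6, so this case is ruled out; weight (1/6)·0 = 0.
The weights sum to 5/6.
So P(the ruby in chest 1 | the guide opened chest 6) = (1/6) / (5/6) = 1/5.

1/5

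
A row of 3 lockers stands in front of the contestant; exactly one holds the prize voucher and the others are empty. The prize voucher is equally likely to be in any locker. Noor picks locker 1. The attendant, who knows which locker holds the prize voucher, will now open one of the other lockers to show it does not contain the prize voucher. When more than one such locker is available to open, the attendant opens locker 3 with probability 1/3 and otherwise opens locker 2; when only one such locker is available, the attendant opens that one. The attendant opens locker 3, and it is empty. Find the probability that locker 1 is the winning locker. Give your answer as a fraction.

1/4

Consider each possible location of the prize voucher in turn.
If it is in locker 1 (prior 1/3): locker 3 is available, opened with probability 1/3; weight (1/3)·(1/3) = 1/9.
If it is in locker 2 (prior 1/3): only locker 3 is available, probability 1; weight (1/3)·1 = 1/3.
If it is in locker 3 (prior 1/3): the attendant opened locker 3, so this case is ruled out; weight (1/3)·0 = 0.
The weights sum to 4/9.
So P(the prize voucher in locker 1 | the attendant opened locker 3) = (1/9) / (4/9) = 1/4.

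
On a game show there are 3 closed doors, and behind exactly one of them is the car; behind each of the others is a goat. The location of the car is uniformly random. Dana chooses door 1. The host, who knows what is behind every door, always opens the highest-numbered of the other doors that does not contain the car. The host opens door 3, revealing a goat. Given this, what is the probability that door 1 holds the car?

1/2

Consider each possible location of the car in turn.
If it is behind either of doors 1 and 2 (prior 1/3 each): door 3 is the highest-numbered option available, probability 1; weight (1/3)·1 = 1/3 each.
If it is behind door 3 (prior 1/3): the host opened door 3, so this case is ruled out; weight (1/3)·0 = 0.
The weights sum to 2/3.
So P(the car behind door 1 | the host opened door 3) = (1/3) / (2/3) = 1/2.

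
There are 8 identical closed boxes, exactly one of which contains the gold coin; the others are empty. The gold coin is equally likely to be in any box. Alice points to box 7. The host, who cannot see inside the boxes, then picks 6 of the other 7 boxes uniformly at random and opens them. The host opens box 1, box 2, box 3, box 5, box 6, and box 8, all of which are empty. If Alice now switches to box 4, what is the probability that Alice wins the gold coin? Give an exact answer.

Condition on the true location of the gold coin.
If it is in any of boxes 1, 2, 3, 5, 6, and 8 (prior 1/8 each): that box was opened and seen not to hold the prize — ruled out; weight (1/8)·0 = 0 each.
If it is in either of boxes 4 and 7 (prior 1/8 each): the host picks exactly this set with probability 1/7 regardless, and none is the prize; weight (1/8)·(1/7) = 1/56 each.
The weights sum to 1/28.
So P(the gold coin in box 4 | the host opened box 1, box 2, box 3, box 5, box 6, and box 8) = (1/56) / (1/28) = 1/2.

1/2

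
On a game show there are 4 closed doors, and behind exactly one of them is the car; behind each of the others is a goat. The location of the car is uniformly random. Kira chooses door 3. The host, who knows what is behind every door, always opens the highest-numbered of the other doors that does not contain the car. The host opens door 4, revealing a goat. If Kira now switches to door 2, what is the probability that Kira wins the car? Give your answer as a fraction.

Apply Bayes' rule, conditioning on where the car actually is.
If it is behind any of doors 1, 2, and 3 (prior 1/4 each): door 4 is the highest-numbered option available, probability 1; weight (1/4)·1 = 1/4 each.
If it is behind door 4 (prior 1/4): the host opened door 4, so this case is ruled out; weight (1/4)·0 = 0.
The weights sum to 3/4.
So P(the car behind door 2 | the host opened door 4) = (1/4) / (3/4) = 1/3.

1/3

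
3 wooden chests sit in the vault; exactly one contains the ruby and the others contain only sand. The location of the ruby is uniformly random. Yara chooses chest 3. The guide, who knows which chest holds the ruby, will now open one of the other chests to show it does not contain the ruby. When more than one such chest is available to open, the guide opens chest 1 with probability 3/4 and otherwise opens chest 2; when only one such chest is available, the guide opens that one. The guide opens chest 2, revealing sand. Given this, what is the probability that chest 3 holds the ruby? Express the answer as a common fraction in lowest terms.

Apply Bayes' rule, conditioning on where the ruby actually is.
If it is in chest 1 (prior 1/3): only chest 2 is available, probability 1; weight (1/3)·1 = 1/3.
If it is in chest 2 (prior 1/3): the guide opened chest 2, so this case is ruled out; weight (1/3)·0 = 0.
If it is in chest 3 (prior 1/3): chest 1 is available but not opened, probability 1/4; weight (1/3)·(1/4) = 1/12.
The weights sum to 5/12.
So P(the ruby in chest 3 | the guide opened chest 2) = (1/12) / (5/12) = 1/5.

1/5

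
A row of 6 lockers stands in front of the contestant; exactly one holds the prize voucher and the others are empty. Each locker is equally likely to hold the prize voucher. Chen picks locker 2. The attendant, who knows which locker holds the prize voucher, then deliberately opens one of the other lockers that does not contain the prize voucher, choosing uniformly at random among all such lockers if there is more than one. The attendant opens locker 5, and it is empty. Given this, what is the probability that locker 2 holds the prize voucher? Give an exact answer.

Condition on the true location of the prize voucher.
If it is in any of lockers 1, 3, 4, and 6 (prior 1/6 each): the attendant has 4 equally likely choices, so probability 1/4; weight (1/6)·(1/4) = 1/24 each.
If it is in locker 2 (prior 1/6): the attendant has 5 equally likely choices, so probability 1/5; weight (1/6)·(1/5) = 1/30.
If it is in locker 5 (prior 1/6): the attendant opened locker 5, so this case is ruled out; weight (1/6)·0 = 0.
The weights sum to 1/5.
So P(the prize voucher in locker 2 | the attendant opened locker 5) = (1/30) / (1/5) = 1/6.

1/6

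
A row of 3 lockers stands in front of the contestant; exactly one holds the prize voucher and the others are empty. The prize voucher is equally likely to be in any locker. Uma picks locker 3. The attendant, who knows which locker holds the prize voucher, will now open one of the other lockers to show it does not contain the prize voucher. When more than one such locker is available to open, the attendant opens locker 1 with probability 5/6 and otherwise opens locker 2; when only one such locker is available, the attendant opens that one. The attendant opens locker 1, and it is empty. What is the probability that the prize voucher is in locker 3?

Consider each possible location of the prize voucher in turn.
If it is in locker 1 (prior 1/3): the attendant opened locker 1, so this case is ruled out; weight (1/3)·0 = 0.
If it is in locker 2 (prior 1/3): only locker 1 is available, probability 1; weight (1/3)·1 = 1/3.
If it is in locker 3 (prior 1/3): locker 1 is available, opened with probability 5/6; weight (1/3)·(5/6) = 5/18.
The weights sum to 11/18.
So P(the prize voucher in locker 3 | the attendant opened locker 1) = (5/18) / (11/18) = 5/11.

5/11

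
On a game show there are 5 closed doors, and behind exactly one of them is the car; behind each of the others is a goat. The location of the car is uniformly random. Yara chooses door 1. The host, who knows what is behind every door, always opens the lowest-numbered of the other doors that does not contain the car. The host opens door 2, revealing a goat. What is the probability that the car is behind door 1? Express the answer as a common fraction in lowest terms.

Apply Bayes' rule, conditioning on where the car actually is.
If it is behind any of doors 1, 3, 4, and 5 (prior 1/5 each): door 2 is the lowest-numbered option available, probability 1; weight (1/5)·1 = 1/5 each.
If it is behind door 2 (prior 1/5): the host opened door 2, so this case is ruled out; weight (1/5)·0 = 0.
The weights sum to 4/5.
So P(the car behind door 1 | the host opened door 2) = (1/5) / (4/5) = 1/4.

1/4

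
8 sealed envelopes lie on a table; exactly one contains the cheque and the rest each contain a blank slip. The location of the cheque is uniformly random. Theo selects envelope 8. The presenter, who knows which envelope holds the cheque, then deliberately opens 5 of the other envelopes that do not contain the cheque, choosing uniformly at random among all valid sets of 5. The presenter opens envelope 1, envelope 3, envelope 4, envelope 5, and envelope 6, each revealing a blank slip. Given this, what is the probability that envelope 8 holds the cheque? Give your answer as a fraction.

Apply Bayes' rule, conditioning on where the cheque actually is.
If it is in any of envelopes 1, 3, 4, 5, and 6 (prior 1/8 each): that envelope was opened and seen not to hold the prize — ruled out; weight (1/8)·0 = 0 each.
If it is in either of envelopes 2 and 7 (prior 1/8 each): the presenter has 6 equally likely choices, so probability 1/6; weight (1/8)·(1/6) = 1/48 each.
If it is in envelope 8 (prior 1/8): the presenter has 21 equally likely choices, so probability 1/21; weight (1/8)·(1/21) = 1/168.
The weights sum to 1/21.
So P(the cheque in envelope 8 | the presenter opened envelope 1, envelope 3, envelope 4, envelope 5, and envelope 6) = (1/168) / (1/21) = 1/8.

1/8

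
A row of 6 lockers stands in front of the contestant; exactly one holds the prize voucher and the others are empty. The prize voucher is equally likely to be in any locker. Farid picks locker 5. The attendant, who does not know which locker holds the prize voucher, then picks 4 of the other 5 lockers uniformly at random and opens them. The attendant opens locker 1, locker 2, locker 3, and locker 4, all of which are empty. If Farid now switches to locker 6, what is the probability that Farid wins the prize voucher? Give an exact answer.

1/2

Condition on the true location of the prize voucher.
If it is in any of lockers 1, 2, 3, and 4 (prior 1/6 each): that locker was opened and seen not to hold the prize — ruled out; weight (1/6)·0 = 0 each.
If it is in either of lockers 5 and 6 (prior 1/6 each): the attendant picks exactly this set with probability 1/5 regardless, and none is the prize; weight (1/6)·(1/5) = 1/30 each.
The weights sum to 1/15.
So P(the prize voucher in locker 6 | the attendant opened locker 1, locker 2, locker 3, and locker 4) = (1/30) / (1/15) = 1/2.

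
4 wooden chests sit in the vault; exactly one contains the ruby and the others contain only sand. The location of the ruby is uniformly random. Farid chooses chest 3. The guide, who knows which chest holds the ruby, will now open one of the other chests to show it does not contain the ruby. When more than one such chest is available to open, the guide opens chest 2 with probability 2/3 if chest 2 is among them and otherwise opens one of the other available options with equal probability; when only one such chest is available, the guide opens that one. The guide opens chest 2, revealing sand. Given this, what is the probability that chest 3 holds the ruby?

1/3

Consider each possible location of the ruby in turn.
If it is in any of chests 1, 3, and 4 (prior 1/4 each): chest 2 is available, opened with probability 2/3; weight (1/4)·(2/3) = 1/6 each.
If it is in chest 2 (prior 1/4): the guide opened chest 2, so this case is ruled out; weight (1/4)·0 = 0.
The weights sum to 1/2.
So P(the ruby in chest 3 | the guide opened chest 2) = (1/6) / (1/2) = 1/3.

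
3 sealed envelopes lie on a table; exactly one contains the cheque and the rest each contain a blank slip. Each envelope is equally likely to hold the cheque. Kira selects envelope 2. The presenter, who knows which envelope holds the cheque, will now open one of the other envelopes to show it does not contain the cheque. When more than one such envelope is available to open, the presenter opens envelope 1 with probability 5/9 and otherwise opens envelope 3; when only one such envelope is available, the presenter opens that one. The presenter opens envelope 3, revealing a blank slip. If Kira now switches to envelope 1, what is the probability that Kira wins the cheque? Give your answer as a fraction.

Consider each possible location of the cheque in turn.
If it is in envelope 1 (prior 1/3): only envelope 3 is available, probability 1; weight (1/3)·1 = 1/3.
If it is in envelope 2 (prior 1/3): envelope 1 is available but not opened, probability 4/9; weight (1/3)·(4/9) = 4/27.
If it is in envelope 3 (prior 1/3): the presenter opened envelope 3, so this case is ruled out; weight (1/3)·0 = 0.
The weights sum to 13/27.
So P(the cheque in envelope 1 | the presenter opened envelope 3) = (1/3) / (13/27) = 9/13.

9/13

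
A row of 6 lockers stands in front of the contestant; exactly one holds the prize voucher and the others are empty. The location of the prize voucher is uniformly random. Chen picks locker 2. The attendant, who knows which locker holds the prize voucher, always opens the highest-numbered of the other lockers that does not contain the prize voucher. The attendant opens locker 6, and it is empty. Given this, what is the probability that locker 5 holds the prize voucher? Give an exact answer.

Condition on the true location of the prize voucher.
If it is in any of lockers 1, 2, 3, 4, and 5 (prior 1/6 each): locker 6 is the highest-numbered option available, probability 1; weight (1/6)·1 = 1/6 each.
If it is in locker 6 (prior 1/6): the attendant opened locker 6, so this case is ruled out; weight (1/6)·0 = 0.
The weights sum to 5/6.
So P(the prize voucher in locker 5 | the attendant opened locker 6) = (1/6) / (5/6) = 1/5.

1/5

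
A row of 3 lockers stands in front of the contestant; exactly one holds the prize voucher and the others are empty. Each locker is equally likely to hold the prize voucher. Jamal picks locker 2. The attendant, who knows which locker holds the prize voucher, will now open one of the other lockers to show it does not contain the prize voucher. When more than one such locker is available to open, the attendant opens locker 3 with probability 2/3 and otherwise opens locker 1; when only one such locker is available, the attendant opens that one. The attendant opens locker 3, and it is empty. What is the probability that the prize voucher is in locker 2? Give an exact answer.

2/5

Consider each possible location of the prize voucher in turn.
If it is in locker 1 (prior 1/3): only locker 3 is available, probability 1; weight (1/3)·1 = 1/3.
If it is in locker 2 (prior 1/3): locker 3 is available, opened with probability 2/3; weight (1/3)·(2/3) = 2/9.
If it is in locker 3 (prior 1/3): the attendant opened locker 3, so this case is ruled out; weight (1/3)·0 = 0.
The weights sum to 5/9.
So P(the prize voucher in locker 2 | the attendant opened locker 3) = (2/9) / (5/9) = 2/5.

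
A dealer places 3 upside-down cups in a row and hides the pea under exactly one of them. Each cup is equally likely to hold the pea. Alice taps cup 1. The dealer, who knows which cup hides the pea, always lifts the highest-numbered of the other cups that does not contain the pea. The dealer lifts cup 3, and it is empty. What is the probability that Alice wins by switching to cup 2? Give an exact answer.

1/2

Condition on the true location of the pea.
If it is under either of cups 1 and 2 (prior 1/3 each): cup 3 is the highest-numbered option available, probability 1; weight (1/3)·1 = 1/3 each.
If it is under cup 3 (prior 1/3): the dealer opened cup 3, so this case is ruled out; weight (1/3)·0 = 0.
The weights sum to 2/3.
So P(the pea under cup 2 | the dealer opened cup 3) = (1/3) / (2/3) = 1/2.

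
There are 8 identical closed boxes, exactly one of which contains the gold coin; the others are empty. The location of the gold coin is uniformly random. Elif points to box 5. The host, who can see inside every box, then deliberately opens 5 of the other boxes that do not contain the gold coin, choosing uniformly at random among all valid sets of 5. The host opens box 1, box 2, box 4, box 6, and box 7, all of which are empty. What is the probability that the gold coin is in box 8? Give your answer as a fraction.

Apply Bayes' rule, conditioning on where the gold coin actually is.
If it is in any of boxes 1, 2, 4, 6, and 7 (prior 1/8 each): that box was opened and seen not to hold the prize — ruled out; weight (1/8)·0 = 0 each.
If it is in either of boxes 3 and 8 (prior 1/8 each): the host has 6 equally likely choices, so probability 1/6; weight (1/8)·(1/6) = 1/48 each.
If it is in box 5 (prior 1/8): the host has 21 equally likely choices, so probability 1/21; weight (1/8)·(1/21) = 1/168.
The weights sum to 1/21.
So P(the gold coin in box 8 | the host opened box 1, box 2, box 4, box 6, and box 7) = (1/48) / (1/21) = 7/16.

7/16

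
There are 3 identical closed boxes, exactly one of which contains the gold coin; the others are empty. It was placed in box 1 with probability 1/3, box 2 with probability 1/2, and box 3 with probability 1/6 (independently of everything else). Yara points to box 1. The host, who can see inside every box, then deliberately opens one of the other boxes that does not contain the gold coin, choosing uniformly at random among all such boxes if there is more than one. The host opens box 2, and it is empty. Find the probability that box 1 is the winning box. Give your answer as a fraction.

1/2

Condition on the true location of the gold coin.
If it is in box 1 (prior 1/3): the host has 2 equally likely choices, so probability 1/2; weight (1/3)·(1/2) = 1/6.
If it is in box 2 (prior 1/2): the host opened box 2, so this case is ruled out; weight (1/2)·0 = 0.
If it is in box 3 (prior 1/6): the host has no choice, probability 1; weight (1/6)·1 = 1/6.
The weights sum to 1/3.
So P(the gold coin in box 1 | the host opened box 2) = (1/6) / (1/3) = 1/2.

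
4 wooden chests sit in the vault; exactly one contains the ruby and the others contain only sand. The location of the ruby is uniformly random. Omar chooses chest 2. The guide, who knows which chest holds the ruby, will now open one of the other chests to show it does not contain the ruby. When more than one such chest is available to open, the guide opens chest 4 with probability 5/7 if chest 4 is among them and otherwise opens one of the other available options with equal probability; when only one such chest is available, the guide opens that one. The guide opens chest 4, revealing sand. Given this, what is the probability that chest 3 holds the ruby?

1/3

Condition on the true location of the ruby.
If it is in any of chests 1, 2, and 3 (prior 1/4 each): chest 4 is available, opened with probability 5/7; weight (1/4)·(5/7) = 5/28 each.
If it is in chest 4 (prior 1/4): the guide opened chest 4, so this case is ruled out; weight (1/4)·0 = 0.
The weights sum to 15/28.
So P(the ruby in chest 3 | the guide opened chest 4) = (5/28) / (15/28) = 1/3.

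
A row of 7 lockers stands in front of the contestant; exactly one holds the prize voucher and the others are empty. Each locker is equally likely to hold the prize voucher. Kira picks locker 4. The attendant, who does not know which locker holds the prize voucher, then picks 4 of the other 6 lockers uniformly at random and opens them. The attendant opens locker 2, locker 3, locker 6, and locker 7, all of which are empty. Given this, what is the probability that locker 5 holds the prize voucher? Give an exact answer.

Apply Bayes' rule, conditioning on where the prize voucher actually is.
If it is in any of lockers 1, 4, and 5 (prior 1/7 each): the attendant picks exactly this set with probability 1/15 regardless, and none is the prize; weight (1/7)·(1/15) = 1/105 each.
If it is in any of lockers 2, 3, 6, and 7 (prior 1/7 each): that locker was opened and seen not to hold the prize — ruled out; weight (1/7)·0 = 0 each.
The weights sum to 1/35.
So P(the prize voucher in locker 5 | the attendant opened locker 2, locker 3, locker 6, and locker 7) = (1/105) / (1/35) = 1/3.

1/3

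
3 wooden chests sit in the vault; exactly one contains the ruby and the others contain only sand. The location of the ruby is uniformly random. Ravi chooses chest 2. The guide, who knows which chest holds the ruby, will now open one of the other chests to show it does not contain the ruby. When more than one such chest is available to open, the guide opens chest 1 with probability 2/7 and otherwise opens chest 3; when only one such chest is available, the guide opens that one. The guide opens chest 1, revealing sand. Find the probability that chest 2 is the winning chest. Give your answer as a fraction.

2/9

Condition on the true location of the ruby.
If it is in chest 1 (prior 1/3): the guide opened chest 1, so this case is ruled out; weight (1/3)·0 = 0.
If it is in chest 2 (prior 1/3): chest 1 is available, opened with probability 2/7; weight (1/3)·(2/7) = 2/21.
If it is in chest 3 (prior 1/3): only chest 1 is available, probability 1; weight (1/3)·1 = 1/3.
The weights sum to 3/7.
So P(the ruby in chest 2 | the guide opened chest 1) = (2/21) / (3/7) = 2/9.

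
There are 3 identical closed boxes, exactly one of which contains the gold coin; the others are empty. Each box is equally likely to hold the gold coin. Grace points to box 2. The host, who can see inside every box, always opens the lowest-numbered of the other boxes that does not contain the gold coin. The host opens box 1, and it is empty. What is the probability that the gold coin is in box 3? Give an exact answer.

1/2

Apply Bayes' rule, conditioning on where the gold coin actually is.
If it is in box 1 (prior 1/3): the host opened box 1, so this case is ruled out; weight (1/3)·0 = 0.
If it is in either of boxes 2 and 3 (prior 1/3 each): box 1 is the lowest-numbered option available, probability 1; weight (1/3)·1 = 1/3 each.
The weights sum to 2/3.
So P(the gold coin in box 3 | the host opened box 1) = (1/3) / (2/3) = 1/2.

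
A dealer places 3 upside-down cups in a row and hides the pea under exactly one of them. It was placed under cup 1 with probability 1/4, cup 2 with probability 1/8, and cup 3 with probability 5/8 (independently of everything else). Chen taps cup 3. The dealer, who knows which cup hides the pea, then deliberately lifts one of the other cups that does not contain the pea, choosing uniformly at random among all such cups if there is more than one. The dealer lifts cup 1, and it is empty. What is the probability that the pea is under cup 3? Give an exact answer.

5/7

Consider each possible location of the pea in turn.
If it is under cup 1 (prior 1/4): the dealer opened cup 1, so this case is ruled out; weight (1/4)·0 = 0.
If it is under cup 2 (prior 1/8): the dealer has no choice, probability 1; weight (1/8)·1 = 1/8.
If it is under cup 3 (prior 5/8): the dealer has 2 equally likely choices, so probability 1/2; weight (5/8)·(1/2) = 5/16.
The weights sum to 7/16.
So P(the pea under cup 3 | the dealer opened cup 1) = (5/16) / (7/16) = 5/7.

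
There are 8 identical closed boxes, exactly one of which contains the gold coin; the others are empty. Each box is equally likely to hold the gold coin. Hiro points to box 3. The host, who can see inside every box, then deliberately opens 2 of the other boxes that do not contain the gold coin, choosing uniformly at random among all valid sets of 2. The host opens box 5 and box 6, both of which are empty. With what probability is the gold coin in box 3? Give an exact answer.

1/8

Condition on the true location of the gold coin.
If it is in any of boxes 1, 2, 4, 7, and 8 (prior 1/8 each): the host has 15 equally likely choices, so probability 1/15; weight (1/8)·(1/15) = 1/120 each.
If it is in box 3 (prior 1/8): the host has 21 equally likely choices, so probability 1/21; weight (1/8)·(1/21) = 1/168.
If it is in either of boxes 5 and 6 (prior 1/8 each): that box was opened and seen not to hold the prize — ruled out; weight (1/8)·0 = 0 each.
The weights sum to 1/21.
So P(the gold coin in box 3 | the host opened box 5 and box 6) = (1/168) / (1/21) = 1/8.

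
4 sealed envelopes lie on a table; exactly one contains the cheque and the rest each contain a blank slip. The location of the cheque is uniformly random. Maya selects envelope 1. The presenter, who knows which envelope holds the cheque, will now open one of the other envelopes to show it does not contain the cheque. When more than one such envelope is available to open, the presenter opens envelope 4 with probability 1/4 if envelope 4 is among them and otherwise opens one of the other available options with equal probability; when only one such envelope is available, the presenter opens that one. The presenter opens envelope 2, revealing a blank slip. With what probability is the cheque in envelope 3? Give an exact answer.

Apply Bayes' rule, conditioning on where the cheque actually is.
If it is in envelope 1 (prior 1/4): envelope 4 is available but not opened; envelope 2 gets probability (1 − 1/4)/2 = 3/8; weight (1/4)·(3/8) = 3/32.
If it is in envelope 2 (prior 1/4): the presenter opened envelope 2, so this case is ruled out; weight (1/4)·0 = 0.
If it is in envelope 3 (prior 1/4): envelope 4 is available but not opened, probability 3/4; weight (1/4)·(3/4) = 3/16.
If it is in envelope 4 (prior 1/4): envelope 4 holds the prize so is unavailable; the presenter chooses uniformly among the 2 others, probability 1/2; weight (1/4)·(1/2) = 1/8.
The weights sum to 13/32.
So P(the cheque in envelope 3 | the presenter opened envelope 2) = (3/16) / (13/32) = 6/13.

6/13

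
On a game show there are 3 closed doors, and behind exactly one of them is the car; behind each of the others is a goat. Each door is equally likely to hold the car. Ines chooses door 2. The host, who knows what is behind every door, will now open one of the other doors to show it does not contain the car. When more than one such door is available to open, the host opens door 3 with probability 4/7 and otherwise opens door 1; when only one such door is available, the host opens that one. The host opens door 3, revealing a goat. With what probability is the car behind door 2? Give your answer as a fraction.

4/11

Apply Bayes' rule, conditioning on where the car actually is.
If it is behind door 1 (prior 1/3): only door 3 is available, probability 1; weight (1/3)·1 = 1/3.
If it is behind door 2 (prior 1/3): door 3 is available, opened with probability 4/7; weight (1/3)·(4/7) = 4/21.
If it is behind door 3 (prior 1/3): the host opened door 3, so this case is ruled out; weight (1/3)·0 = 0.
The weights sum to 11/21.
So P(the car behind door 2 | the host opened door 3) = (4/21) / (11/21) = 4/11.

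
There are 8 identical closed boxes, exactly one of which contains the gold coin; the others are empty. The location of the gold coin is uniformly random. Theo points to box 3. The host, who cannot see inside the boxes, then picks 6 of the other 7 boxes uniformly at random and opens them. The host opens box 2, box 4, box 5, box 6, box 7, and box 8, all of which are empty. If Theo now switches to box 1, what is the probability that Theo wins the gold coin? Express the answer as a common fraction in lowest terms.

Consider each possible location of the gold coin in turn.
If it is in either of boxes 1 and 3 (prior 1/8 each): the host picks exactly this set with probability 1/7 regardless, and none is the prize; weight (1/8)·(1/7) = 1/56 each.
If it is in any of boxes 2, 4, 5, 6, 7, and 8 (prior 1/8 each): that box was opened and seen not to hold the prize — ruled out; weight (1/8)·0 = 0 each.
The weights sum to 1/28.
So P(the gold coin in box 1 | the host opened box 2, box 4, box 5, box 6, box 7, and box 8) = (1/56) / (1/28) = 1/2.

1/2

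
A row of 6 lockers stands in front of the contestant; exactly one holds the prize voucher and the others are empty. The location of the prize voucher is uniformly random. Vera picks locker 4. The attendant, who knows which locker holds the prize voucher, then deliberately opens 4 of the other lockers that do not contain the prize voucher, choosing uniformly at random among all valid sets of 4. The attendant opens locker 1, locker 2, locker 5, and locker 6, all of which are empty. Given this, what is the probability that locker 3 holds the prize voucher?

Consider each possible location of the prize voucher in turn.
If it is in any of lockers 1, 2, 5, and 6 (prior 1/6 each): that locker was opened and seen not to hold the prize — ruled out; weight (1/6)·0 = 0 each.
If it is in locker 3 (prior 1/6): the attendant has no choice, probability 1; weight (1/6)·1 = 1/6.
If it is in locker 4 (prior 1/6): the attendant has 5 equally likely choices, so probability 1/5; weight (1/6)·(1/5) = 1/30.
The weights sum to 1/5.
So P(the prize voucher in locker 3 | the attendant opened locker 1, locker 2, locker 5, and locker 6) = (1/6) / (1/5) = 5/6.

5/6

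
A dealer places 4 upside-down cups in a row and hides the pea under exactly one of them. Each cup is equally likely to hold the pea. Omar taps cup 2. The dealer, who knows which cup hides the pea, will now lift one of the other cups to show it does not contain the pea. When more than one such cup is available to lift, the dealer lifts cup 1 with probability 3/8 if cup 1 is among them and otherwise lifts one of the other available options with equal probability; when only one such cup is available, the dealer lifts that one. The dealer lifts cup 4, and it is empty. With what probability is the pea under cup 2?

Condition on the true location of the pea.
If it is under cup 1 (prior 1/4): cup 1 holds the prize so is unavailable; the dealer chooses uniformly among the 2 others, probability 1/2; weight (1/4)·(1/2) = 1/8.
If it is under cup 2 (prior 1/4): cup 1 is available but not opened; cup 4 gets probability (1 − 3/8)/2 = 5/16; weight (1/4)·(5/16) = 5/64.
If it is under cup 3 (prior 1/4): cup 1 is available but not opened, probability 5/8; weight (1/4)·(5/8) = 5/32.
If it is under cup 4 (prior 1/4): the dealer opened cup 4, so this case is ruled out; weight (1/4)·0 = 0.
The weights sum to 23/64.
So P(the pea under cup 2 | the dealer opened cup 4) = (5/64) / (23/64) = 5/23.

5/23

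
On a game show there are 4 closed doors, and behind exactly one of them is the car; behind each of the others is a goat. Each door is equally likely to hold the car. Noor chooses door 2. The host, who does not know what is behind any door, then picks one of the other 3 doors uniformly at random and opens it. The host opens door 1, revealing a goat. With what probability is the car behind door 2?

1/3

Because the host chose which door to open without knowing where the car is, the choice is independent of the prize location. Learning that door 1 does not hold the car simply rules out that one location and leaves the remaining 3 doors still equally likely by symmetry.
So P(the car behind door 2) = 1/3.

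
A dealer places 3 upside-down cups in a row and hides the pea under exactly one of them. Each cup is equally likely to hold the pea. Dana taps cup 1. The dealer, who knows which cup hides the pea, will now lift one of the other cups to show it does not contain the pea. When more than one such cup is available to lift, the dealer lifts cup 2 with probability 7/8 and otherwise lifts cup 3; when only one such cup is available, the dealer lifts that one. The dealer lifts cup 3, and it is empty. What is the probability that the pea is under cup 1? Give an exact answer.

1/9

Condition on the true location of the pea.
If it is under cup 1 (prior 1/3): cup 2 is available but not opened, probability 1/8; weight (1/3)·(1/8) = 1/24.
If it is under cup 2 (prior 1/3): only cup 3 is available, probability 1; weight (1/3)·1 = 1/3.
If it is under cup 3 (prior 1/3): the dealer opened cup 3, so this case is ruled out; weight (1/3)·0 = 0.
The weights sum to 3/8.
So P(the pea under cup 1 | the dealer opened cup 3) = (1/24) / (3/8) = 1/9.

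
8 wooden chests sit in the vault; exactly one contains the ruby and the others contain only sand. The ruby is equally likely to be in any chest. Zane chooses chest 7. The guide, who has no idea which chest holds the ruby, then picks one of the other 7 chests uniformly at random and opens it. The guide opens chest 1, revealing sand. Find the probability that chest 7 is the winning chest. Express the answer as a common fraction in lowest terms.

Because the guide chose which chest to open without knowing where the ruby is, the choice is independent of the prize location. Learning that chest 1 does not hold the ruby simply rules out that one location and leaves the remaining 7 chests still equally likely by symmetry.
So P(the ruby in chest 7) = 1/7.

1/7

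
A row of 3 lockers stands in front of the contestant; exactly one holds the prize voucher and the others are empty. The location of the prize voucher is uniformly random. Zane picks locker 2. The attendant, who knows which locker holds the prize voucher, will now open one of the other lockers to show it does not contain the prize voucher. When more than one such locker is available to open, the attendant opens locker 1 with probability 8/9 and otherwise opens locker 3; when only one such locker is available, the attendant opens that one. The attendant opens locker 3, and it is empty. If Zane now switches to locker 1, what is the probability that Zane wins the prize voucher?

Consider each possible location of the prize voucher in turn.
If it is in locker 1 (prior 1/3): only locker 3 is available, probability 1; weight (1/3)·1 = 1/3.
If it is in locker 2 (prior 1/3): locker 1 is available but not opened, probability 1/9; weight (1/3)·(1/9) = 1/27.
If it is in locker 3 (prior 1/3): the attendant opened locker 3, so this case is ruled out; weight (1/3)·0 = 0.
The weights sum to 10/27.
So P(the prize voucher in locker 1 | the attendant opened locker 3) = (1/3) / (10/27) = 9/10.

9/10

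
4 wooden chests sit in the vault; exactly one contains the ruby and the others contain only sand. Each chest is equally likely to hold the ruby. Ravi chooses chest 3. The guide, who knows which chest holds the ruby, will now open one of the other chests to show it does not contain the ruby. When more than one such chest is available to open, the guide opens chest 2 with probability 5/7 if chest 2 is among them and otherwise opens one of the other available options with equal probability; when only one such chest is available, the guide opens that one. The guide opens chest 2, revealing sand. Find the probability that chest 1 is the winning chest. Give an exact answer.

1/3

Consider each possible location of the ruby in turn.
If it is in any of chests 1, 3, and 4 (prior 1/4 each): chest 2 is available, opened with probability 5/7; weight (1/4)·(5/7) = 5/28 each.
If it is in chest 2 (prior 1/4): the guide opened chest 2, so this case is ruled out; weight (1/4)·0 = 0.
The weights sum to 15/28.
So P(the ruby in chest 1 | the guide opened chest 2) = (5/28) / (15/28) = 1/3.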